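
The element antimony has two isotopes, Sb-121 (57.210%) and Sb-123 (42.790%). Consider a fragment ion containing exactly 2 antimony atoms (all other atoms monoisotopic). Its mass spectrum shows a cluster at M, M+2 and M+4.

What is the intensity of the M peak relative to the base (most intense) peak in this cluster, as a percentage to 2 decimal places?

Binomial terms of (0.57210 + 0.42790)^2: M 0.3273, M+2 0.4896, M+4 0.1831 → M+2 is the base peak.
P(M+2) = C(2,1) × 0.57210^1 × 0.42790^1 = 2 × 0.5721 × 0.4279 = 0.489603 (base)
P(M) = C(2,0) × 0.57210^2 × 0.42790^0 = 1 × 0.32729841 × 1.0000 = 0.327298
Relative intensity = 0.327298 / 0.489603 × 100 = 66.85

66.85%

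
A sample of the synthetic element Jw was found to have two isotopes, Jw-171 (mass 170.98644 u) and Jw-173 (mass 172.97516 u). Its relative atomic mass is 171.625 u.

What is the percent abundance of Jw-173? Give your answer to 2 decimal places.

32.11%

With x = fraction of Jw-171 (so Jw-173 is 1 − x):
170.98644·x + 172.97516·(1 − x) = 171.625
(170.98644 − 172.97516)·x = 171.625 − 172.97516
x = -1.35016 / -1.98872 = 0.67891 → 67.89% Jw-171, 32.11% Jw-173.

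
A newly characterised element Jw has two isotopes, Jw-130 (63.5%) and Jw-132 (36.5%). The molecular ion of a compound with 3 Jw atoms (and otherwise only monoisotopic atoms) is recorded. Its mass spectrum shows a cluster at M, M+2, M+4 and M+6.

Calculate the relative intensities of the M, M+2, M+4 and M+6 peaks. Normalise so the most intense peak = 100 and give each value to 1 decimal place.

58.0 : 100.0 : 57.5 : 11.0

The 3 Jw atoms are independent, so intensities follow the terms of (0.635 + 0.365)^3.
P(M) = 0.635^3 = 0.256048
P(M+2) = 3 × 0.635^2 × 0.365^1 = 0.441531
P(M+4) = 3 × 0.635^1 × 0.365^2 = 0.253794
P(M+6) = 0.365^3 = 0.048627
The M+2 peak is largest (0.441531); scaling to 100 gives 58.0 : 100.0 : 57.5 : 11.0.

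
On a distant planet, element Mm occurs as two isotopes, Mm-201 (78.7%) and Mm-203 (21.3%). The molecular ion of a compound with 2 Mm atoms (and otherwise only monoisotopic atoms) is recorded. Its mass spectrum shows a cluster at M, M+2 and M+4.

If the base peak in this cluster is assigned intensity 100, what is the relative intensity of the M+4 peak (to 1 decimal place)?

Term probabilities: M 0.6194, M+2 0.3353, M+4 0.0454. Base peak = M.
P(M) = C(2,0) × 0.787^2 × 0.213^0 = 1 × 0.619369 × 1.0000 = 0.619369 (base)
P(M+4) = C(2,2) × 0.787^0 × 0.213^2 = 1 × 1.0000 × 0.045369 = 0.045369
Relative intensity = 0.045369 / 0.619369 × 100 = 7.3

7.3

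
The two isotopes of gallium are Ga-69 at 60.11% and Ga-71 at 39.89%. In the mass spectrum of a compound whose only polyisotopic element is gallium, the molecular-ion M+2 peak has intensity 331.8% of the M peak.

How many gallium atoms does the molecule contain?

With n Ga atoms, P(M+2)/P(M) = C(n,1)·p^(n−1)q / p^n = n·q/p = n · 0.3989/0.6011.
n = 3.318 × 0.6011/0.3989 = 5.00 ≈ 5

5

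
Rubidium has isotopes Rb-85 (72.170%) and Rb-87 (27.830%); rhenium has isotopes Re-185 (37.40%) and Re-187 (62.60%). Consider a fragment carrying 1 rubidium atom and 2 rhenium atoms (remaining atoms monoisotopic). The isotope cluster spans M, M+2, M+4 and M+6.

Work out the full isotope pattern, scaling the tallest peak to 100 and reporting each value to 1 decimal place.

Rubidium pattern (n=1): 0.7217 : 0.2783
Rhenium pattern (n=2): 0.139876 : 0.468248 : 0.391876
Convolve the two distributions (both contribute in 2-u steps):
  M: 0.7217×0.139876 = 0.100949
  M+2: 0.7217×0.468248 + 0.2783×0.139876 = 0.376862
  M+4: 0.7217×0.391876 + 0.2783×0.468248 = 0.413130
  M+6: 0.2783×0.391876 = 0.109059
Scale to base peak (0.413130) = 100: 24.4 : 91.2 : 100.0 : 26.4

24.4 : 91.2 : 100.0 : 26.4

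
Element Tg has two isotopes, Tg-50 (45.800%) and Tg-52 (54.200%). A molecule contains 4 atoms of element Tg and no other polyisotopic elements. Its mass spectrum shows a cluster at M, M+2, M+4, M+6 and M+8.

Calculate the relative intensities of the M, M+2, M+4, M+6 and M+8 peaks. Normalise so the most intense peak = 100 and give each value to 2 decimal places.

Expanding (0.45800 + 0.54200)^4:
P(M) = 0.45800^4 = 0.044001
P(M+2) = 4 × 0.45800^3 × 0.54200^1 = 0.208284
P(M+4) = 6 × 0.45800^2 × 0.54200^2 = 0.369727
P(M+6) = 4 × 0.45800^1 × 0.54200^3 = 0.291691
P(M+8) = 0.54200^4 = 0.086297
The M+4 peak is largest (0.369727); scaling to 100 gives 11.90 : 56.33 : 100.00 : 78.89 : 23.34.

11.90 : 56.33 : 100.00 : 78.89 : 23.34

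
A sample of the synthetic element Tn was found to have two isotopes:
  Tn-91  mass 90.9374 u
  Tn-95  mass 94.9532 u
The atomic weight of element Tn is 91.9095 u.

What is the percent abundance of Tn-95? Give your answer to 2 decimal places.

Writing the weighted mean with unknown fraction x of Tn-91:
90.9374·x + 94.9532·(1 − x) = 91.9095
(90.9374 − 94.9532)·x = 91.9095 − 94.9532
x = -3.0437 / -4.0158 = 0.75793 → 75.79% Tn-91, 24.21% Tn-95.

24.21%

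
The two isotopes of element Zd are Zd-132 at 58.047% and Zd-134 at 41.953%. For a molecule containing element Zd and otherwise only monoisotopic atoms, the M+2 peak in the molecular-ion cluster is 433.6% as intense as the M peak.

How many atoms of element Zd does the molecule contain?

6

For n independent Zd atoms, I(M+2)/I(M) = n · (abundance Zd-134) / (abundance Zd-132) = n · 0.41953/0.58047.
n = 4.336 × 0.58047/0.41953 = 6.00 ≈ 6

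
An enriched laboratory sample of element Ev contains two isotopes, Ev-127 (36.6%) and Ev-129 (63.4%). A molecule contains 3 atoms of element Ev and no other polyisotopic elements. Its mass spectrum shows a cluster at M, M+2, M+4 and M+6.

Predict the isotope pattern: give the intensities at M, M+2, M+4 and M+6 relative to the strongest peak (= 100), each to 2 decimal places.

11.11 : 57.73 : 100.00 : 57.74

Each Ev atom is independently Ev-127 (p = 0.366) or Ev-129 (q = 0.634); the cluster is the binomial expansion (p + q)^3.
P(M) = 0.366^3 = 0.049028
P(M+2) = 3 × 0.366^2 × 0.634^1 = 0.254784
P(M+4) = 3 × 0.366^1 × 0.634^2 = 0.441348
P(M+6) = 0.634^3 = 0.254840
The M+4 peak is largest (0.441348); scaling to 100 gives 11.11 : 57.73 : 100.00 : 57.74.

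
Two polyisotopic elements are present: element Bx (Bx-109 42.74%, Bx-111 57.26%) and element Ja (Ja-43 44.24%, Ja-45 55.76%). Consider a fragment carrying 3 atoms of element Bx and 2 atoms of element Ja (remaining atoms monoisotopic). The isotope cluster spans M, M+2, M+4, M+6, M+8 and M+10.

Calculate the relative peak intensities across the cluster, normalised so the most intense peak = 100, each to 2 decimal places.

Element Bx pattern (n=3): 0.07807348 : 0.31379183 : 0.42039589 : 0.1877388
Element Ja pattern (n=2): 0.19571776 : 0.49336448 : 0.31091776
Convolve the two distributions (both contribute in 2-u steps):
  M: 0.07807348×0.19571776 = 0.015280
  M+2: 0.07807348×0.49336448 + 0.31379183×0.19571776 = 0.099933
  M+4: 0.07807348×0.31091776 + 0.31379183×0.49336448 + 0.42039589×0.19571776 = 0.261367
  M+6: 0.31379183×0.31091776 + 0.42039589×0.49336448 + 0.1877388×0.19571776 = 0.341716
  M+8: 0.42039589×0.31091776 + 0.1877388×0.49336448 = 0.223332
  M+10: 0.1877388×0.31091776 = 0.058371
Scale to base peak (0.341716) = 100: 4.47 : 29.24 : 76.49 : 100.00 : 65.36 : 17.08

4.47 : 29.24 : 76.49 : 100.00 : 65.36 : 17.08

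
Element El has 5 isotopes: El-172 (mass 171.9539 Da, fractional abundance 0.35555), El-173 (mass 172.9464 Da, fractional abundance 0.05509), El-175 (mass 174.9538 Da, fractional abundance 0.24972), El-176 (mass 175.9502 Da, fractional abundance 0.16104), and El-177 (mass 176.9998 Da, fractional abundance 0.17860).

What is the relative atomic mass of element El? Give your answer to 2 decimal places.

174.30 Da

Average mass = Σ (abundance × isotope mass) = 0.35555 × 171.9539 + 0.05509 × 172.9464 + 0.24972 × 174.9538 + 0.16104 × 175.9502 + 0.17860 × 176.9998
= 61.13821 + 9.52762 + 43.68946 + 28.33502 + 31.61216 = 174.30247 Da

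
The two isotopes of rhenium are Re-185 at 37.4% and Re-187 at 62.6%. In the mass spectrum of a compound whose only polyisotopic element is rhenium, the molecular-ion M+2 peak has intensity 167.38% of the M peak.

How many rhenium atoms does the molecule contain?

1

The M+2/M ratio from n Re atoms is n · q/p = n · 0.626/0.374.
n = 1.6738 × 0.374/0.626 = 1.00 ≈ 1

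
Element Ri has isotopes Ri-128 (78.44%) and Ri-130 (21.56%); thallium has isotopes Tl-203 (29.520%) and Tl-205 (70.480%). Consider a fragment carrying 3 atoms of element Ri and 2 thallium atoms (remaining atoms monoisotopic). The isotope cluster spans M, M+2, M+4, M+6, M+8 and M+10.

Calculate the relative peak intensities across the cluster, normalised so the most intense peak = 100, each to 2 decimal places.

10.14 : 56.77 : 100.00 : 58.83 : 14.10 : 1.20

Element Ri pattern (n=3): 0.48262827 : 0.39796528 : 0.10938464 : 0.01002181
Thallium pattern (n=2): 0.08714304 : 0.41611392 : 0.49674304
Convolve the two distributions (both contribute in 2-u steps):
  M: 0.48262827×0.08714304 = 0.042058
  M+2: 0.48262827×0.41611392 + 0.39796528×0.08714304 = 0.235508
  M+4: 0.48262827×0.49674304 + 0.39796528×0.41611392 + 0.10938464×0.08714304 = 0.414873
  M+6: 0.39796528×0.49674304 + 0.10938464×0.41611392 + 0.01002181×0.08714304 = 0.244076
  M+8: 0.10938464×0.49674304 + 0.01002181×0.41611392 = 0.058506
  M+10: 0.01002181×0.49674304 = 0.004978
Scale to base peak (0.414873) = 100: 10.14 : 56.77 : 100.00 : 58.83 : 14.10 : 1.20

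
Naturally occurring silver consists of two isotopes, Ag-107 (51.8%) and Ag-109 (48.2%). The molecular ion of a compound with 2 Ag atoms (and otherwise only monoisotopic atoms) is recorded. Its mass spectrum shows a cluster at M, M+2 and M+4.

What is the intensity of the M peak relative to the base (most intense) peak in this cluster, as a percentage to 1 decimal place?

(0.518 + 0.482)^2 gives M 0.2683, M+2 0.4994, M+4 0.2323; the largest is M+2.
P(M+2) = C(2,1) × 0.518^1 × 0.482^1 = 2 × 0.5180 × 0.4820 = 0.499352 (base)
P(M) = C(2,0) × 0.518^2 × 0.482^0 = 1 × 0.268324 × 1.0000 = 0.268324
Relative intensity = 0.268324 / 0.499352 × 100 = 53.7

53.7%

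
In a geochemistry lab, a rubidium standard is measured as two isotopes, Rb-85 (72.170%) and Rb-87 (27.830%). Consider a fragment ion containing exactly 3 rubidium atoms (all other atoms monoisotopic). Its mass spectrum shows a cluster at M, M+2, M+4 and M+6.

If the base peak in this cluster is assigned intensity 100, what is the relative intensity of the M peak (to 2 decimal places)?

Term probabilities: M 0.3759, M+2 0.4349, M+4 0.1677, M+6 0.0216. Base peak = M+2.
P(M+2) = C(3,1) × 0.72170^2 × 0.27830^1 = 3 × 0.52085089 × 0.2783 = 0.434858 (base)
P(M) = C(3,0) × 0.72170^3 × 0.27830^0 = 1 × 0.37589809 × 1.0000 = 0.375898
Relative intensity = 0.375898 / 0.434858 × 100 = 86.44

86.44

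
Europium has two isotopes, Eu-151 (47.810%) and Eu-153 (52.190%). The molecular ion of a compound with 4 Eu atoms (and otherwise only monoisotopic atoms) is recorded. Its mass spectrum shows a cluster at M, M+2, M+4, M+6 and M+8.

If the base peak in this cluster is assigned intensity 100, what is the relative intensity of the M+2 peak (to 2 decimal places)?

61.07

(0.47810 + 0.52190)^4 gives M 0.0522, M+2 0.2281, M+4 0.3736, M+6 0.2719, M+8 0.0742; the largest is M+4.
P(M+4) = C(4,2) × 0.47810^2 × 0.52190^2 = 6 × 0.22857961 × 0.27237961 = 0.373563 (base)
P(M+2) = C(4,1) × 0.47810^3 × 0.52190^1 = 4 × 0.10928391 × 0.5219 = 0.228141
Relative intensity = 0.228141 / 0.373563 × 100 = 61.07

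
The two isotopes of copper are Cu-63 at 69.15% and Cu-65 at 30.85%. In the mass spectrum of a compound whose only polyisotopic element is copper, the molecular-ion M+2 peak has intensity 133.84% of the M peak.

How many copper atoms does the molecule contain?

3

With n Cu atoms, P(M+2)/P(M) = C(n,1)·p^(n−1)q / p^n = n·q/p = n · 0.3085/0.6915.
n = 1.3384 × 0.6915/0.3085 = 3.00 ≈ 3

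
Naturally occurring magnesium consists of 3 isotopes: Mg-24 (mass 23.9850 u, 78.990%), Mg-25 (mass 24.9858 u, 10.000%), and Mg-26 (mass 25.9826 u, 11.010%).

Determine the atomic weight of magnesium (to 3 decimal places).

The abundance-weighted mean is 0.78990 × 23.9850 + 0.10000 × 24.9858 + 0.11010 × 25.9826
= 18.94575 + 2.49858 + 2.86068 = 24.30501 u

24.305 u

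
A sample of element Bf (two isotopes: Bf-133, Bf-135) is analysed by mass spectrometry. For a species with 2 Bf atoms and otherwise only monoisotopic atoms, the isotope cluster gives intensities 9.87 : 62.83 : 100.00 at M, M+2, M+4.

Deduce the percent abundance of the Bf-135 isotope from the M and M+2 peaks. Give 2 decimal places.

Write p for the Bf-133 fraction. I(M+2)/I(M) = [C(2,1)·p^1·(1−p)] / p^2 = 2·(1−p)/p = 62.83/9.87 = 6.3658
(1−p)/p = 6.3658/2 = 3.1829  ⇒  p = 1/(1 + 3.1829) = 0.2391
Bf-133: 23.91%, Bf-135: 76.09%.

76.09%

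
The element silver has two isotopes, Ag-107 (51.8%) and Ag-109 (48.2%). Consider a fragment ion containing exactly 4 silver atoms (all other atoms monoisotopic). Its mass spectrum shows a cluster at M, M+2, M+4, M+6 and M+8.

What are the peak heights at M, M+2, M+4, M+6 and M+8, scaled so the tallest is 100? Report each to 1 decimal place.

Each Ag atom is independently Ag-107 (p = 0.518) or Ag-109 (q = 0.482); the cluster is the binomial expansion (p + q)^4.
P(M) = 0.518^4 = 0.071998
P(M+2) = 4 × 0.518^3 × 0.482^1 = 0.267976
P(M+4) = 6 × 0.518^2 × 0.482^2 = 0.374029
P(M+6) = 4 × 0.518^1 × 0.482^3 = 0.232023
P(M+8) = 0.482^4 = 0.053974
The M+4 peak is largest (0.374029); scaling to 100 gives 19.2 : 71.6 : 100.0 : 62.0 : 14.4.

19.2 : 71.6 : 100.0 : 62.0 : 14.4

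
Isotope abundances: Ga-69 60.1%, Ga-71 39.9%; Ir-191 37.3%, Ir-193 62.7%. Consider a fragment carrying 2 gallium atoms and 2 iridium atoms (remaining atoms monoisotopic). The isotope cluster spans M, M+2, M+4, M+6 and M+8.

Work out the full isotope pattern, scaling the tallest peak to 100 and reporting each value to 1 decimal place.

12.9 : 60.7 : 100.0 : 67.7 : 16.1

Gallium pattern (n=2): 0.361201 : 0.479598 : 0.159201
Iridium pattern (n=2): 0.139129 : 0.467742 : 0.393129
Convolve the two distributions (both contribute in 2-u steps):
  M: 0.361201×0.139129 = 0.050254
  M+2: 0.361201×0.467742 + 0.479598×0.139129 = 0.235675
  M+4: 0.361201×0.393129 + 0.479598×0.467742 + 0.159201×0.139129 = 0.388476
  M+6: 0.479598×0.393129 + 0.159201×0.467742 = 0.263009
  M+8: 0.159201×0.393129 = 0.062587
Scale to base peak (0.388476) = 100: 12.9 : 60.7 : 100.0 : 67.7 : 16.1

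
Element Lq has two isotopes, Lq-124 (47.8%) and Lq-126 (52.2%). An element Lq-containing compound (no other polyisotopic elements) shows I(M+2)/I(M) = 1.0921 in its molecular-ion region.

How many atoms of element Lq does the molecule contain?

The M+2/M ratio from n Lq atoms is n · q/p = n · 0.522/0.478.
n = 1.0921 × 0.478/0.522 = 1.00 ≈ 1

1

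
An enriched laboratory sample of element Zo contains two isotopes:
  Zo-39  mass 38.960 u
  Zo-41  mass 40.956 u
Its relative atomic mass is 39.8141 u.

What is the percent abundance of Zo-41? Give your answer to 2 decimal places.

42.79%

With x = fraction of Zo-39 (so Zo-41 is 1 − x):
38.960·x + 40.956·(1 − x) = 39.8141
(38.960 − 40.956)·x = 39.8141 − 40.956
x = -1.1419 / -1.996 = 0.57209 → 57.21% Zo-39, 42.79% Zo-41.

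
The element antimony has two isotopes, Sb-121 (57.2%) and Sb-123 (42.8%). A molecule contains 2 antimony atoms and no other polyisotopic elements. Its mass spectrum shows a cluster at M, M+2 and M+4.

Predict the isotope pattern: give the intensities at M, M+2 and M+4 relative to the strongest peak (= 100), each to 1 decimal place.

Each Sb atom is independently Sb-121 (p = 0.572) or Sb-123 (q = 0.428); the cluster is the binomial expansion (p + q)^2.
P(M) = 0.572^2 = 0.327184
P(M+2) = 2 × 0.572^1 × 0.428^1 = 0.489632
P(M+4) = 0.428^2 = 0.183184
The M+2 peak is largest (0.489632); scaling to 100 gives 66.8 : 100.0 : 37.4.

66.8 : 100.0 : 37.4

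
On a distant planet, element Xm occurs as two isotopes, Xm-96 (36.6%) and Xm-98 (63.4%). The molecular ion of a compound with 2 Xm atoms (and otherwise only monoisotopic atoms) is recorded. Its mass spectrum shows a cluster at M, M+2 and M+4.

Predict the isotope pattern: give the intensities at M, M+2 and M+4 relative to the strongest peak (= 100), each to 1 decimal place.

Each Xm atom is independently Xm-96 (p = 0.366) or Xm-98 (q = 0.634); the cluster is the binomial expansion (p + q)^2.
P(M) = 0.366^2 = 0.133956
P(M+2) = 2 × 0.366^1 × 0.634^1 = 0.464088
P(M+4) = 0.634^2 = 0.401956
The M+2 peak is largest (0.464088); scaling to 100 gives 28.9 : 100.0 : 86.6.

28.9 : 100.0 : 86.6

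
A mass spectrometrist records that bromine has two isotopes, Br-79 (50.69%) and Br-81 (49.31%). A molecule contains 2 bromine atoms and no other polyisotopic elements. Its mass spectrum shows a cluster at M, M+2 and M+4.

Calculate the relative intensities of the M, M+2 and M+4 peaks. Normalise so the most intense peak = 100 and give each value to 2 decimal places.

51.40 : 100.00 : 48.64

Each Br atom is independently Br-79 (p = 0.5069) or Br-81 (q = 0.4931); the cluster is the binomial expansion (p + q)^2.
P(M) = 0.5069^2 = 0.256948
P(M+2) = 2 × 0.5069^1 × 0.4931^1 = 0.499905
P(M+4) = 0.4931^2 = 0.243148
The M+2 peak is largest (0.499905); scaling to 100 gives 51.40 : 100.00 : 48.64.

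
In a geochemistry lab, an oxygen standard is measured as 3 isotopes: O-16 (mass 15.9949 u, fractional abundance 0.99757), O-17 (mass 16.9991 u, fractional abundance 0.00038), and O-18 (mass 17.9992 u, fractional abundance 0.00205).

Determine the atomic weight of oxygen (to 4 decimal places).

The abundance-weighted mean is 0.99757 × 15.9949 + 0.00038 × 16.9991 + 0.00205 × 17.9992
= 15.95603 + 0.00646 + 0.03690 = 15.99939 u

15.9994 u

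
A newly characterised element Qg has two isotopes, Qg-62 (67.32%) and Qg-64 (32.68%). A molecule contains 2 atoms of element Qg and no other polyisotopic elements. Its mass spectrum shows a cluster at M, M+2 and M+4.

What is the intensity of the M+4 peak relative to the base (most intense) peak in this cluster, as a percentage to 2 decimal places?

Term probabilities: M 0.4532, M+2 0.4400, M+4 0.1068. Base peak = M.
P(M) = C(2,0) × 0.6732^2 × 0.3268^0 = 1 × 0.45319824 × 1.0000 = 0.453198 (base)
P(M+4) = C(2,2) × 0.6732^0 × 0.3268^2 = 1 × 1.0000 × 0.10679824 = 0.106798
Relative intensity = 0.106798 / 0.453198 × 100 = 23.57

23.57%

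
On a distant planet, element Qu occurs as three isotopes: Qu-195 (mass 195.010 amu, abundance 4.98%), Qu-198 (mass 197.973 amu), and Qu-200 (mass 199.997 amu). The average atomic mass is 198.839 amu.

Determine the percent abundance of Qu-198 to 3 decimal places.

Let x and y be the fractions of Qu-198 and Qu-200. Then x + y = 1 − 0.0498 = 0.9502 and 197.973x + 199.997y = 198.839 − 0.0498×195.010 = 189.127502.
Substituting: 197.973x + 199.997(0.9502 − x) = 189.127502
(197.973 − 199.997)x = -0.9096474  ⇒  x = 0.44943, y = 0.50077
Qu-198: 44.943%, Qu-200: 50.077%.

44.943%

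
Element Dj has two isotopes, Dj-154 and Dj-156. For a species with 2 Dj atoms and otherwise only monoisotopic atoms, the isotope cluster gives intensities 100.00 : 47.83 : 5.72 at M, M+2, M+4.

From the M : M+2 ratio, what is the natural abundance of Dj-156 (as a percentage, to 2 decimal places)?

19.30%

Write p for the Dj-154 fraction. I(M+2)/I(M) = [C(2,1)·p^1·(1−p)] / p^2 = 2·(1−p)/p = 47.83/100.00 = 0.4783
(1−p)/p = 0.4783/2 = 0.2392  ⇒  p = 1/(1 + 0.2392) = 0.8070
Dj-154: 80.70%, Dj-156: 19.30%.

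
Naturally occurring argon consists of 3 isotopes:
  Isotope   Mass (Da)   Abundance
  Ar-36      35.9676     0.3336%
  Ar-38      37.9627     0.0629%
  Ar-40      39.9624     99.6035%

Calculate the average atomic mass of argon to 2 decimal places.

Weight each isotope mass by its fractional abundance: 0.003336 × 35.9676 + 0.000629 × 37.9627 + 0.996035 × 39.9624
= 0.11999 + 0.02388 + 39.80395 = 39.94782 Da

39.95 Da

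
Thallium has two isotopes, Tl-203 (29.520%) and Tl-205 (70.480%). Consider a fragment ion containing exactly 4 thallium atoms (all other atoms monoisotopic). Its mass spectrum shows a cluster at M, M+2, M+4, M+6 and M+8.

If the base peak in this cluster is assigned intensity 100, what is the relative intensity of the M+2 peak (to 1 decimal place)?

17.5

(0.29520 + 0.70480)^4 gives M 0.0076, M+2 0.0725, M+4 0.2597, M+6 0.4134, M+8 0.2468; the largest is M+6.
P(M+6) = C(4,3) × 0.29520^1 × 0.70480^3 = 4 × 0.2952 × 0.35010449 = 0.413403 (base)
P(M+2) = C(4,1) × 0.29520^3 × 0.70480^1 = 4 × 0.02572463 × 0.7048 = 0.072523
Relative intensity = 0.072523 / 0.413403 × 100 = 17.5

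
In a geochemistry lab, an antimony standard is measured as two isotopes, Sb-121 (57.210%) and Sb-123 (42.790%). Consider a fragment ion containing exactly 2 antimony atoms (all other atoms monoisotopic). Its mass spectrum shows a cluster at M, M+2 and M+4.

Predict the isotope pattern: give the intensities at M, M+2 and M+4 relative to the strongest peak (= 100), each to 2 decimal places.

Each Sb atom is independently Sb-121 (p = 0.57210) or Sb-123 (q = 0.42790); the cluster is the binomial expansion (p + q)^2.
P(M) = 0.57210^2 = 0.327298
P(M+2) = 2 × 0.57210^1 × 0.42790^1 = 0.489603
P(M+4) = 0.42790^2 = 0.183098
The M+2 peak is largest (0.489603); scaling to 100 gives 66.85 : 100.00 : 37.40.

66.85 : 100.00 : 37.40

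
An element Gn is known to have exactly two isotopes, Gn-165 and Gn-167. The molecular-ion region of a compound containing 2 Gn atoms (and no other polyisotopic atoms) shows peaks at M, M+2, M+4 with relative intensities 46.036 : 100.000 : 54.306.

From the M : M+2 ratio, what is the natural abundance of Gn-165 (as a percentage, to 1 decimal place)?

Let p = fractional abundance of Gn-165. I(M+2)/I(M) = [C(2,1)·p^1·(1−p)] / p^2 = 2·(1−p)/p = 100.000/46.036 = 2.1722
(1−p)/p = 2.1722/2 = 1.0861  ⇒  p = 1/(1 + 1.0861) = 0.4794
Gn-165: 47.9%, Gn-167: 52.1%.

47.9%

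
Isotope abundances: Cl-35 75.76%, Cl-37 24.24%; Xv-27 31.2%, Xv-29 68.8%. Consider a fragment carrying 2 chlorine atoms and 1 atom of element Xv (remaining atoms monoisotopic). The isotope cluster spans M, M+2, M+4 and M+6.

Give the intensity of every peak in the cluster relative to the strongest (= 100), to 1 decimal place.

35.1 : 100.0 : 53.2 : 7.9

Chlorine pattern (n=2): 0.57395776 : 0.36728448 : 0.05875776
Element Xv pattern (n=1): 0.3120 : 0.6880
Convolve the two distributions (both contribute in 2-u steps):
  M: 0.57395776×0.3120 = 0.179075
  M+2: 0.57395776×0.6880 + 0.36728448×0.3120 = 0.509476
  M+4: 0.36728448×0.6880 + 0.05875776×0.3120 = 0.271024
  M+6: 0.05875776×0.6880 = 0.040425
Scale to base peak (0.509476) = 100: 35.1 : 100.0 : 53.2 : 7.9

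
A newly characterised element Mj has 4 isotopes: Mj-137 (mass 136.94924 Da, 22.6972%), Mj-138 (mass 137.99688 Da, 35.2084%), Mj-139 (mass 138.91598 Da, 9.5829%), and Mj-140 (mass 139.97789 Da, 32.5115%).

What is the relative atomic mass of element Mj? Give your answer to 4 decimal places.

The abundance-weighted mean is 0.226972 × 136.94924 + 0.352084 × 137.99688 + 0.095829 × 138.91598 + 0.325115 × 139.97789
= 31.083643 + 48.586493 + 13.312179 + 45.508912 = 138.491227 Da

138.4912 Da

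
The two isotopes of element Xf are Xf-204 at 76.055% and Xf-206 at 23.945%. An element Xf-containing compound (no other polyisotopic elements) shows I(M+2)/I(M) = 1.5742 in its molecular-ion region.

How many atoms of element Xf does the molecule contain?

5

With n Xf atoms, P(M+2)/P(M) = C(n,1)·p^(n−1)q / p^n = n·q/p = n · 0.23945/0.76055.
n = 1.5742 × 0.76055/0.23945 = 5.00 ≈ 5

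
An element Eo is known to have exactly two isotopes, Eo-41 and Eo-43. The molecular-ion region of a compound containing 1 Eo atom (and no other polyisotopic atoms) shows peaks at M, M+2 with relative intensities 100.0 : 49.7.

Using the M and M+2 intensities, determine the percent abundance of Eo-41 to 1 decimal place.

66.8%

If p is the fraction of Eo that is Eo-41, then I(M+2)/I(M) = [C(1,1)·p^0·(1−p)] / p^1 = 1·(1−p)/p = 49.7/100.0 = 0.4970
(1−p)/p = 0.4970/1 = 0.4970  ⇒  p = 1/(1 + 0.4970) = 0.6680
Eo-41: 66.8%, Eo-43: 33.2%.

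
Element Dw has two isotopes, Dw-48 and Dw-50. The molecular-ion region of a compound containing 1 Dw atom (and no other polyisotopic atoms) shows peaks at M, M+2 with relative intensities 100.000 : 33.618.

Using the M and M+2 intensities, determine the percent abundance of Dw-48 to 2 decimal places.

Let p = fractional abundance of Dw-48. I(M+2)/I(M) = [C(1,1)·p^0·(1−p)] / p^1 = 1·(1−p)/p = 33.618/100.000 = 0.3362
(1−p)/p = 0.3362/1 = 0.3362  ⇒  p = 1/(1 + 0.3362) = 0.7484
Dw-48: 74.84%, Dw-50: 25.16%.

74.84%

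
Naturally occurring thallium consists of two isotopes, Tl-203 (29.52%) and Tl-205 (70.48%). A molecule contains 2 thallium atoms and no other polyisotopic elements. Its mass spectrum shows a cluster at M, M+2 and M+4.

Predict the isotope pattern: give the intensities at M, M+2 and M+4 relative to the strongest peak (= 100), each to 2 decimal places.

17.54 : 83.77 : 100.00

Expanding (0.2952 + 0.7048)^2:
P(M) = 0.2952^2 = 0.087143
P(M+2) = 2 × 0.2952^1 × 0.7048^1 = 0.416114
P(M+4) = 0.7048^2 = 0.496743
The M+4 peak is largest (0.496743); scaling to 100 gives 17.54 : 83.77 : 100.00.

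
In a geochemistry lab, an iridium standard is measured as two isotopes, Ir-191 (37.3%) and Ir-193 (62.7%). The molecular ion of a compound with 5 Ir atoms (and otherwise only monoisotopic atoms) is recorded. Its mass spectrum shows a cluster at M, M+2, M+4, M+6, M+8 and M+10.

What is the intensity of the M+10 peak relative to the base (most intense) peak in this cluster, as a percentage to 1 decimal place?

(0.373 + 0.627)^5 gives M 0.0072, M+2 0.0607, M+4 0.2040, M+6 0.3429, M+8 0.2882, M+10 0.0969; the largest is M+6.
P(M+6) = C(5,3) × 0.373^2 × 0.627^3 = 10 × 0.139129 × 0.24649188 = 0.342942 (base)
P(M+10) = C(5,5) × 0.373^0 × 0.627^5 = 1 × 1.0000 × 0.09690311 = 0.096903
Relative intensity = 0.096903 / 0.342942 × 100 = 28.3

28.3%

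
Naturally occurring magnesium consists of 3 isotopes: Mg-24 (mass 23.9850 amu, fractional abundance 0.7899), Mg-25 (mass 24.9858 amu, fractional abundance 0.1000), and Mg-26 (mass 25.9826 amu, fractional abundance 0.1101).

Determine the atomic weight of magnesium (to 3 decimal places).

24.305 amu

Weight each isotope mass by its fractional abundance: 0.7899 × 23.9850 + 0.1000 × 24.9858 + 0.1101 × 25.9826
= 18.94575 + 2.49858 + 2.86068 = 24.30501 amu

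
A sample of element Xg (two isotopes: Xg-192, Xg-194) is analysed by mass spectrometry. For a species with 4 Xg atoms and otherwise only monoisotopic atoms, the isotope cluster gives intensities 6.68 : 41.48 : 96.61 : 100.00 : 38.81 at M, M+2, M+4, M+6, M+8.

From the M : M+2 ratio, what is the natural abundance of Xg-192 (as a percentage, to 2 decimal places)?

If p is the fraction of Xg that is Xg-192, then I(M+2)/I(M) = [C(4,1)·p^3·(1−p)] / p^4 = 4·(1−p)/p = 41.48/6.68 = 6.2096
(1−p)/p = 6.2096/4 = 1.5524  ⇒  p = 1/(1 + 1.5524) = 0.3918
Xg-192: 39.18%, Xg-194: 60.82%.

39.18%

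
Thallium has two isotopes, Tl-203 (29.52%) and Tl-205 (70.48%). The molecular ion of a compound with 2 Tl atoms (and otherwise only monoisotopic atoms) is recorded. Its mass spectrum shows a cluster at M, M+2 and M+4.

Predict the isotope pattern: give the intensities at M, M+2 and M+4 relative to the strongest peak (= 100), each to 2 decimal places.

17.54 : 83.77 : 100.00

Each Tl atom is independently Tl-203 (p = 0.2952) or Tl-205 (q = 0.7048); the cluster is the binomial expansion (p + q)^2.
P(M) = 0.2952^2 = 0.087143
P(M+2) = 2 × 0.2952^1 × 0.7048^1 = 0.416114
P(M+4) = 0.7048^2 = 0.496743
The M+4 peak is largest (0.496743); scaling to 100 gives 17.54 : 83.77 : 100.00.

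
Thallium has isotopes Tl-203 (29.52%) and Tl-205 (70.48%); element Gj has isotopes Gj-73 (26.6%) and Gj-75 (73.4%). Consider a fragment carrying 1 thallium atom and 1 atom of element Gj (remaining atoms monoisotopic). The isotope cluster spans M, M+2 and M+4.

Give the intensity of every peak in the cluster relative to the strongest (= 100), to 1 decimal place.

Thallium pattern (n=1): 0.2952 : 0.7048
Element Gj pattern (n=1): 0.2660 : 0.7340
Convolve the two distributions (both contribute in 2-u steps):
  M: 0.2952×0.2660 = 0.078523
  M+2: 0.2952×0.7340 + 0.7048×0.2660 = 0.404154
  M+4: 0.7048×0.7340 = 0.517323
Scale to base peak (0.517323) = 100: 15.2 : 78.1 : 100.0

15.2 : 78.1 : 100.0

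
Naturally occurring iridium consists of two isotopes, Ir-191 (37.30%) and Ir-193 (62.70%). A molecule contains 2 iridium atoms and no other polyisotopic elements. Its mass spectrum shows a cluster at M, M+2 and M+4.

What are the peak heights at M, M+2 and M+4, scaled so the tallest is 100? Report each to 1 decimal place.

29.7 : 100.0 : 84.0

Expanding (0.3730 + 0.6270)^2:
P(M) = 0.3730^2 = 0.139129
P(M+2) = 2 × 0.3730^1 × 0.6270^1 = 0.467742
P(M+4) = 0.6270^2 = 0.393129
The M+2 peak is largest (0.467742); scaling to 100 gives 29.7 : 100.0 : 84.0.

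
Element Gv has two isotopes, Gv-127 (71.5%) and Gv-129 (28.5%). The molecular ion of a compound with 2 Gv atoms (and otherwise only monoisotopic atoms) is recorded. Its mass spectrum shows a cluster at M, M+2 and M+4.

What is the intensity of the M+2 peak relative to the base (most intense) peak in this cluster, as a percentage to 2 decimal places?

(0.715 + 0.285)^2 gives M 0.5112, M+2 0.4076, M+4 0.0812; the largest is M.
P(M) = C(2,0) × 0.715^2 × 0.285^0 = 1 × 0.511225 × 1.0000 = 0.511225 (base)
P(M+2) = C(2,1) × 0.715^1 × 0.285^1 = 2 × 0.7150 × 0.2850 = 0.407550
Relative intensity = 0.407550 / 0.511225 × 100 = 79.72

79.72%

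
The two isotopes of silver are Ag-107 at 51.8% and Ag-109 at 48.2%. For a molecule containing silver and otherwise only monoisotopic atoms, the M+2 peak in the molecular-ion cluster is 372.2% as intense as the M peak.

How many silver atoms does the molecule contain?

The M+2/M ratio from n Ag atoms is n · q/p = n · 0.482/0.518.
n = 3.722 × 0.518/0.482 = 4.00 ≈ 4

4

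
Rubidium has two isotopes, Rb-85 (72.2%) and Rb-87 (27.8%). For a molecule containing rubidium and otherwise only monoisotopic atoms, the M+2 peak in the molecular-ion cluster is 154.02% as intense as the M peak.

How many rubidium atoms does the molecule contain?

4

With n Rb atoms, P(M+2)/P(M) = C(n,1)·p^(n−1)q / p^n = n·q/p = n · 0.278/0.722.
n = 1.5402 × 0.722/0.278 = 4.00 ≈ 4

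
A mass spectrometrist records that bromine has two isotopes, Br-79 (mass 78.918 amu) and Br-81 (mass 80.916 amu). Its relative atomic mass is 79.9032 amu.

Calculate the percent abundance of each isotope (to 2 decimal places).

Br-79: 50.69%, Br-81: 49.31%

Let x be the fractional abundance of Br-79; then Br-81 has abundance 1 − x.
78.918·x + 80.916·(1 − x) = 79.9032
(78.918 − 80.916)·x = 79.9032 − 80.916
x = -1.0128 / -1.998 = 0.50691 → 50.69% Br-79, 49.31% Br-81.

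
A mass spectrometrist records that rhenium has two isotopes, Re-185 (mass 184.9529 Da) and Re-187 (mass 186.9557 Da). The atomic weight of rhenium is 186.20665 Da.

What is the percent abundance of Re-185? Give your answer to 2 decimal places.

37.40%

Let x be the fractional abundance of Re-185; then Re-187 has abundance 1 − x.
184.9529·x + 186.9557·(1 − x) = 186.20665
(184.9529 − 186.9557)·x = 186.20665 − 186.9557
x = -0.74905 / -2.0028 = 0.37400 → 37.40% Re-185, 62.60% Re-187.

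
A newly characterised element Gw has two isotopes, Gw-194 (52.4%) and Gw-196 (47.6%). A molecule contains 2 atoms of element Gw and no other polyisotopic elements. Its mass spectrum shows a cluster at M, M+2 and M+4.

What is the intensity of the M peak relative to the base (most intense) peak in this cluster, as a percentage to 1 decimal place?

55.0%

Term probabilities: M 0.2746, M+2 0.4988, M+4 0.2266. Base peak = M+2.
P(M+2) = C(2,1) × 0.524^1 × 0.476^1 = 2 × 0.5240 × 0.4760 = 0.498848 (base)
P(M) = C(2,0) × 0.524^2 × 0.476^0 = 1 × 0.274576 × 1.0000 = 0.274576
Relative intensity = 0.274576 / 0.498848 × 100 = 55.0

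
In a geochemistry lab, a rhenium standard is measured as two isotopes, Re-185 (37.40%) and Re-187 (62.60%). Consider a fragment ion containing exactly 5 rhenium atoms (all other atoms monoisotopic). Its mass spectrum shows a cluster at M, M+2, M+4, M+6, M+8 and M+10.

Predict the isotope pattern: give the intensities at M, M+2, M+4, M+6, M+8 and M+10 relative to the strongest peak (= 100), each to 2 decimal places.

Each Re atom is independently Re-185 (p = 0.3740) or Re-187 (q = 0.6260); the cluster is the binomial expansion (p + q)^5.
P(M) = 0.3740^5 = 0.007317
P(M+2) = 5 × 0.3740^4 × 0.6260^1 = 0.061239
P(M+4) = 10 × 0.3740^3 × 0.6260^2 = 0.205005
P(M+6) = 10 × 0.3740^2 × 0.6260^3 = 0.343136
P(M+8) = 5 × 0.3740^1 × 0.6260^4 = 0.287170
P(M+10) = 0.6260^5 = 0.096133
The M+6 peak is largest (0.343136); scaling to 100 gives 2.13 : 17.85 : 59.74 : 100.00 : 83.69 : 28.02.

2.13 : 17.85 : 59.74 : 100.00 : 83.69 : 28.02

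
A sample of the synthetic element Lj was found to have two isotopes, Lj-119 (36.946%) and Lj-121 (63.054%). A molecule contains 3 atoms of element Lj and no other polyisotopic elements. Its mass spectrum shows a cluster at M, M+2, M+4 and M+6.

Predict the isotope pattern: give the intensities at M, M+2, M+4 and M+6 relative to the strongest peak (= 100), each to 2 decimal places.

Expanding (0.36946 + 0.63054)^3:
P(M) = 0.36946^3 = 0.050432
P(M+2) = 3 × 0.36946^2 × 0.63054^1 = 0.258207
P(M+4) = 3 × 0.36946^1 × 0.63054^2 = 0.440670
P(M+6) = 0.63054^3 = 0.250691
The M+4 peak is largest (0.440670); scaling to 100 gives 11.44 : 58.59 : 100.00 : 56.89.

11.44 : 58.59 : 100.00 : 56.89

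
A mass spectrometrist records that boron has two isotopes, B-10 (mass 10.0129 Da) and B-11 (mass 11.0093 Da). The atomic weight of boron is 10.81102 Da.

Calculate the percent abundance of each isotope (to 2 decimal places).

Writing the weighted mean with unknown fraction x of B-10:
10.0129·x + 11.0093·(1 − x) = 10.81102
(10.0129 − 11.0093)·x = 10.81102 − 11.0093
x = -0.19828 / -0.9964 = 0.19900 → 19.90% B-10, 80.10% B-11.

B-10: 19.90%, B-11: 80.10%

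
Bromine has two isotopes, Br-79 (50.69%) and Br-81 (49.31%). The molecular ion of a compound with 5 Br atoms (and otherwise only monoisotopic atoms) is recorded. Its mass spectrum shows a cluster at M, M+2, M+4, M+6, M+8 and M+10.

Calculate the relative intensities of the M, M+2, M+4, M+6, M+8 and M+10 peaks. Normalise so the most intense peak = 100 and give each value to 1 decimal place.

10.6 : 51.4 : 100.0 : 97.3 : 47.3 : 9.2

Each Br atom is independently Br-79 (p = 0.5069) or Br-81 (q = 0.4931); the cluster is the binomial expansion (p + q)^5.
P(M) = 0.5069^5 = 0.033467
P(M+2) = 5 × 0.5069^4 × 0.4931^1 = 0.162777
P(M+4) = 10 × 0.5069^3 × 0.4931^2 = 0.316692
P(M+6) = 10 × 0.5069^2 × 0.4931^3 = 0.308070
P(M+8) = 5 × 0.5069^1 × 0.4931^4 = 0.149842
P(M+10) = 0.4931^5 = 0.029152
The M+4 peak is largest (0.316692); scaling to 100 gives 10.6 : 51.4 : 100.0 : 97.3 : 47.3 : 9.2.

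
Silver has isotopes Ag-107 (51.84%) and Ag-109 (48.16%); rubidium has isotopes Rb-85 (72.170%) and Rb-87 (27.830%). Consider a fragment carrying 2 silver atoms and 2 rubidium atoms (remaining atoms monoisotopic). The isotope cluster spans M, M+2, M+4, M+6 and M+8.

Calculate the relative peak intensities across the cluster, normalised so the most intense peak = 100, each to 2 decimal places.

Silver pattern (n=2): 0.26873856 : 0.49932288 : 0.23193856
Rubidium pattern (n=2): 0.52085089 : 0.40169822 : 0.07745089
Convolve the two distributions (both contribute in 2-u steps):
  M: 0.26873856×0.52085089 = 0.139973
  M+2: 0.26873856×0.40169822 + 0.49932288×0.52085089 = 0.368025
  M+4: 0.26873856×0.07745089 + 0.49932288×0.40169822 + 0.23193856×0.52085089 = 0.342197
  M+6: 0.49932288×0.07745089 + 0.23193856×0.40169822 = 0.131842
  M+8: 0.23193856×0.07745089 = 0.017964
Scale to base peak (0.368025) = 100: 38.03 : 100.00 : 92.98 : 35.82 : 4.88

38.03 : 100.00 : 92.98 : 35.82 : 4.88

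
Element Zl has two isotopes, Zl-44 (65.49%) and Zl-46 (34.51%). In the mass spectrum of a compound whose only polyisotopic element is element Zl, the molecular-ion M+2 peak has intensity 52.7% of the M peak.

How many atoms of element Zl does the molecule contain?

1

The M+2/M ratio from n Zl atoms is n · q/p = n · 0.3451/0.6549.
n = 0.527 × 0.6549/0.3451 = 1.00 ≈ 1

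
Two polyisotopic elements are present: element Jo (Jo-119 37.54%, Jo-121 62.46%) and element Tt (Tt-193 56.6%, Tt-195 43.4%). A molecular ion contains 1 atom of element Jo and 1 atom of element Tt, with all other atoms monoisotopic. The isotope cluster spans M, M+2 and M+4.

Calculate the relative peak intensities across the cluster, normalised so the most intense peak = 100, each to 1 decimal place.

Element Jo pattern (n=1): 0.3754 : 0.6246
Element Tt pattern (n=1): 0.5660 : 0.4340
Convolve the two distributions (both contribute in 2-u steps):
  M: 0.3754×0.5660 = 0.212476
  M+2: 0.3754×0.4340 + 0.6246×0.5660 = 0.516447
  M+4: 0.6246×0.4340 = 0.271076
Scale to base peak (0.516447) = 100: 41.1 : 100.0 : 52.5

41.1 : 100.0 : 52.5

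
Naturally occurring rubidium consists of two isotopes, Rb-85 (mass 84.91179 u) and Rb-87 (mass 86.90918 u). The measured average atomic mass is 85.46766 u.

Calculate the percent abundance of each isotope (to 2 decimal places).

Let x be the fractional abundance of Rb-85; then Rb-87 has abundance 1 − x.
84.91179·x + 86.90918·(1 − x) = 85.46766
(84.91179 − 86.90918)·x = 85.46766 − 86.90918
x = -1.44152 / -1.99739 = 0.72170 → 72.17% Rb-85, 27.83% Rb-87.

Rb-85: 72.17%, Rb-87: 27.83%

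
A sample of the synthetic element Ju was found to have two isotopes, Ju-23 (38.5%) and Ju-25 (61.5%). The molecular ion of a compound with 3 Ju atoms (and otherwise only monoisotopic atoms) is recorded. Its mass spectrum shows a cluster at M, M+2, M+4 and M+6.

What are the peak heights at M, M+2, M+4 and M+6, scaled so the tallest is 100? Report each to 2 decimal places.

13.06 : 62.60 : 100.00 : 53.25

Expanding (0.385 + 0.615)^3:
P(M) = 0.385^3 = 0.057067
P(M+2) = 3 × 0.385^2 × 0.615^1 = 0.273475
P(M+4) = 3 × 0.385^1 × 0.615^2 = 0.436850
P(M+6) = 0.615^3 = 0.232608
The M+4 peak is largest (0.436850); scaling to 100 gives 13.06 : 62.60 : 100.00 : 53.25.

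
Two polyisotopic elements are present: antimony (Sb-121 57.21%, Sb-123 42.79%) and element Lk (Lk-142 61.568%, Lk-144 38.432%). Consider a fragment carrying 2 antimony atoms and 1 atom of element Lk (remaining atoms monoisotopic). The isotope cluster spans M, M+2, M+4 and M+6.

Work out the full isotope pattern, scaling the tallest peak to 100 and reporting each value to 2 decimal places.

47.17 : 100.00 : 70.43 : 16.47

Antimony pattern (n=2): 0.32729841 : 0.48960318 : 0.18309841
Element Lk pattern (n=1): 0.61568 : 0.38432
Convolve the two distributions (both contribute in 2-u steps):
  M: 0.32729841×0.61568 = 0.201511
  M+2: 0.32729841×0.38432 + 0.48960318×0.61568 = 0.427226
  M+4: 0.48960318×0.38432 + 0.18309841×0.61568 = 0.300894
  M+6: 0.18309841×0.38432 = 0.070368
Scale to base peak (0.427226) = 100: 47.17 : 100.00 : 70.43 : 16.47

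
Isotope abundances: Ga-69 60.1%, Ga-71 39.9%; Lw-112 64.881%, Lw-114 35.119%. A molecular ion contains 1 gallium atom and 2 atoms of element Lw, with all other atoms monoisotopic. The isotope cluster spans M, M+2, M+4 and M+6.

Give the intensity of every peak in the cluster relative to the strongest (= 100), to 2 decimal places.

Gallium pattern (n=1): 0.6010 : 0.3990
Element Lw pattern (n=2): 0.42095442 : 0.45571117 : 0.12333442
Convolve the two distributions (both contribute in 2-u steps):
  M: 0.6010×0.42095442 = 0.252994
  M+2: 0.6010×0.45571117 + 0.3990×0.42095442 = 0.441843
  M+4: 0.6010×0.12333442 + 0.3990×0.45571117 = 0.255953
  M+6: 0.3990×0.12333442 = 0.049210
Scale to base peak (0.441843) = 100: 57.26 : 100.00 : 57.93 : 11.14

57.26 : 100.00 : 57.93 : 11.14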